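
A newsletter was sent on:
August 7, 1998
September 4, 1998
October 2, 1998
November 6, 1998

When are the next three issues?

Gaps: 28, 28, 35 days — a mix of 28 and 35. Every date is a Friday.
Each is the 1st Friday of its month.
December 1998 — 1st Friday is December 4, 1998.
1st Friday of January 1999: January 1, 1999.
1st Friday of February 1999: February 5, 1999.

December 4, 1998; January 1, 1999; February 5, 1999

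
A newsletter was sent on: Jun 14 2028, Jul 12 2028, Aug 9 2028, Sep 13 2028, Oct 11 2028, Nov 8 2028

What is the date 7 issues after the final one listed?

Jun 13 2029

All dates are Wednesdays, 28, 28, 35, 28, 28 days apart.
Specifically, the 2nd Wednesday of each month.
2nd Wednesday of December 2028: Dec 13 2028.
2nd Wednesday of January 2029: Jan 10 2029.
2nd Wednesday of February 2029: Feb 14 2029.
2nd Wednesday of March 2029: Mar 14 2029.
April 2029 — 2nd Wednesday is Apr 11 2029.
2nd Wednesday of May 2029: May 9 2029.
June 2029 — 2nd Wednesday is Jun 13 2029.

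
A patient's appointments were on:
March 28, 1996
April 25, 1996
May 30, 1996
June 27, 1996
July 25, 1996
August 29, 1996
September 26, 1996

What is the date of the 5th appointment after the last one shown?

February 27, 1997

These are Thursdays with 28, 35, 28, 28, 35, 28-day gaps.
Each is the final Thursday of its month — May 30, 1996 is past the 28th, so '4th Thursday' doesn't fit.
October 1996 ends with Thursday October 31, 1996.
Last Thursday of November 1996: November 28, 1996.
Last Thursday of December 1996: December 26, 1996.
Last Thursday of January 1997: January 30, 1997.
February 1997 ends with Thursday February 27, 1997.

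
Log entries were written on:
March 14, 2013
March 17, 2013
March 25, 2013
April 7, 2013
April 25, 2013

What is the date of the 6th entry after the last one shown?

November 24, 2013

Intervals are 3, 8, 13, 18 days — an arithmetic progression with common difference 5.
Next gap: 23 days. April 25, 2013 + 23 days = May 18, 2013.
Next gap: 28 days. May 18, 2013 + 28 days = June 15, 2013.
Next gap: 33 days. June 15, 2013 + 33 days = July 18, 2013.
Next gap: 38 days. July 18, 2013 + 38 days = August 25, 2013.
Next gap: 43 days. August 25, 2013 + 43 days = October 7, 2013.
Next gap: 48 days. October 7, 2013 + 48 days = November 24, 2013.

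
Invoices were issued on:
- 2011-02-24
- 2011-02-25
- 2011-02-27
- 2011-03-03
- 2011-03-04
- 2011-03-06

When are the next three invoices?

2011-03-10, 2011-03-11, 2011-03-13

The gap pattern 1, 2, 4, 1, 2 repeats every 3 events.
These are the Thursdays, Fridays and Sundays of each week.
The following Thursday is 2011-03-10.
The following Friday is 2011-03-11.
Next Sunday: 2011-03-13.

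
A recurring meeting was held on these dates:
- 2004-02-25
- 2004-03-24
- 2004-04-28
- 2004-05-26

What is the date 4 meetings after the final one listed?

All dates are Wednesdays, 28, 35, 28 days apart.
Specifically, the 4th Wednesday of each month.
June 2004 — 4th Wednesday is 2004-06-23.
4th Wednesday of July 2004: 2004-07-28.
4th Wednesday of August 2004: 2004-08-25.
4th Wednesday of September 2004: 2004-09-22.

2004-09-22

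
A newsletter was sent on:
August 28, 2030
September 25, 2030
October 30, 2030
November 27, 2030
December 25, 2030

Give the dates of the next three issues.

These are Wednesdays with 28, 35, 28, 28-day gaps.
Each is the final Wednesday of its month — October 30, 2030 is past the 28th, so '4th Wednesday' doesn't fit.
Last Wednesday of January 2031: January 29, 2031.
Last Wednesday of February 2031: February 26, 2031.
Last Wednesday of March 2031: March 26, 2031.

January 29, 2031; February 26, 2031; March 26, 2031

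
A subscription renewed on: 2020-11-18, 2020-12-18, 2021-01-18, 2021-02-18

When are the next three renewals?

2021-03-18, 2021-04-18, 2021-05-18

Gaps: 30, 31, 31 days — not constant. Every event is on the 18th of the month.
Pattern: the 18th of each month.
Next: March 2021 → 2021-03-18.
Next: April 2021 → 2021-04-18.
Next: May 2021 → 2021-05-18.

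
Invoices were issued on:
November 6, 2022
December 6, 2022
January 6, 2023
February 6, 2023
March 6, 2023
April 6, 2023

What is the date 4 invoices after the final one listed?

August 6, 2023

Gaps: 30, 31, 31, 28, 31 days — not constant. Every event is on the 6th of the month.
Pattern: the 6th of each month.
Next: May 2023 → May 6, 2023.
June 2023: June 6, 2023.
July 2023: July 6, 2023.
Next: August 2023 → August 6, 2023.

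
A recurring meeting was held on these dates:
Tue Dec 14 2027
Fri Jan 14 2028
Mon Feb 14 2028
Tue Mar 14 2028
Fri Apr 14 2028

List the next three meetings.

The day-of-month is always 14 (31, 31, 29, 31 days between events).
So this recurs on the 14th of each month.
Next: May 2028 → Sun May 14 2028.
June 2028: Wed Jun 14 2028.
July 2028: Fri Jul 14 2028.

Sun May 14 2028, Wed Jun 14 2028, Fri Jul 14 2028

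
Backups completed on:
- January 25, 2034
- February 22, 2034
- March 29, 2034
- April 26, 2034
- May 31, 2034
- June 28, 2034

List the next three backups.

All Wednesdays; the gaps (28, 35, 28, 35, 28) vary with month length.
This is the last Wednesday of each month.
July 2034 ends with Wednesday July 26, 2034.
August 2034 ends with Wednesday August 30, 2034.
Last Wednesday of September 2034: September 27, 2034.

July 26, 2034; August 30, 2034; September 27, 2034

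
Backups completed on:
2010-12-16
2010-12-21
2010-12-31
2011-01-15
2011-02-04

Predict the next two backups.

2011-03-01, 2011-03-31

Gaps: 5, 10, 15, 20 days — each gap is 5 larger than the previous one.
Next gap: 25 days. 2011-02-04 + 25 days = 2011-03-01.
Next gap: 30 days. 2011-03-01 + 30 days = 2011-03-31.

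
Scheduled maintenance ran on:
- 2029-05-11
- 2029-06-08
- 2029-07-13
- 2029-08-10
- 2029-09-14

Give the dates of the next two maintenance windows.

These are Fridays at 28- or 35-day spacing (28, 35, 28, 35).
The pattern: 2nd Friday of the month.
October 2029 — 2nd Friday is 2029-10-12.
November 2029 — 2nd Friday is 2029-11-09.

2029-10-12, 2029-11-09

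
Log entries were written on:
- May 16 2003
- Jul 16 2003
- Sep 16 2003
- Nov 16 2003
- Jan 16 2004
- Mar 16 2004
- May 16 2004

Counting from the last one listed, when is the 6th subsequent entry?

Each date is the 16th; the gaps (61, 62, 61, 61, 60, 61) track the month lengths.
The rule is the 16th of every 2 months.
Next: July 2004 → Jul 16 2004.
September 2004: Sep 16 2004.
November 2004: Nov 16 2004.
Next: January 2005 → Jan 16 2005.
March 2005: Mar 16 2005.
May 2005: May 16 2005.

May 16 2005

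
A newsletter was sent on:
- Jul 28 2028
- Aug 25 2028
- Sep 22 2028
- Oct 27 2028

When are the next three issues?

Nov 24 2028, Dec 22 2028, Jan 26 2029

All dates are Fridays, 28, 28, 35 days apart.
Specifically, the 4th Friday of each month.
November 2028 — 4th Friday is Nov 24 2028.
December 2028 — 4th Friday is Dec 22 2028.
January 2029 — 4th Friday is Jan 26 2029.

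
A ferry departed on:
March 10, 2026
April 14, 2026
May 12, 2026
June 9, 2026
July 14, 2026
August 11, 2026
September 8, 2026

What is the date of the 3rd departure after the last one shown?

December 8, 2026

These are Tuesdays at 28- or 35-day spacing (35, 28, 28, 35, 28, 28).
The pattern: 2nd Tuesday of the month.
2nd Tuesday of October 2026: October 13, 2026.
November 2026 — 2nd Tuesday is November 10, 2026.
December 2026 — 2nd Tuesday is December 8, 2026.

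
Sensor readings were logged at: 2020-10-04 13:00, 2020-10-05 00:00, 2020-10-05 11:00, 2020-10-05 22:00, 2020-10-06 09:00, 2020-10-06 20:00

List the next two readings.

2020-10-07 07:00, 2020-10-07 18:00

Gaps: 11, 11, 11, 11, 11 hours — each event is 11 hours after the previous one.
2020-10-06 20:00 + 11 h = 2020-10-07 07:00.
2020-10-07 07:00 + 11 h = 2020-10-07 18:00.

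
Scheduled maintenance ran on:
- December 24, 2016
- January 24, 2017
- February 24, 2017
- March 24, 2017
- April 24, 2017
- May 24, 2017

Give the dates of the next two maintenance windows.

Gaps: 31, 31, 28, 31, 30 days — not constant. Every event is on the 24th of the month.
Pattern: the 24th of each month.
June 2017: June 24, 2017.
Next: July 2017 → July 24, 2017.

June 24, 2017; July 24, 2017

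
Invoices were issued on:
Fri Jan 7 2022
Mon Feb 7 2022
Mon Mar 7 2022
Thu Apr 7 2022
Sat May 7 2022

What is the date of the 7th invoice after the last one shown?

The day-of-month is always 7 (31, 28, 31, 30 days between events).
So this recurs on the 7th of each month.
June 2022: Tue Jun 7 2022.
July 2022: Thu Jul 7 2022.
August 2022: Sun Aug 7 2022.
Next: September 2022 → Wed Sep 7 2022.
Next: October 2022 → Fri Oct 7 2022.
November 2022: Mon Nov 7 2022.
Next: December 2022 → Wed Dec 7 2022.

Wed Dec 7 2022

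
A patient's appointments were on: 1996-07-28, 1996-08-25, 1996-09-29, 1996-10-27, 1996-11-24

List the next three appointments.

1996-12-29, 1997-01-26, 1997-02-23

All Sundays; the gaps (28, 35, 28, 28) vary with month length.
This is the last Sunday of each month.
December 1996 ends with Sunday 1996-12-29.
Last Sunday of January 1997: 1997-01-26.
February 1997 ends with Sunday 1997-02-23.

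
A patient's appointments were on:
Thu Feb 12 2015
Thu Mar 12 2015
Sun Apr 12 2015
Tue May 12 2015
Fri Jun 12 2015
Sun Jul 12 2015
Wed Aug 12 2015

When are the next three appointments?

Gaps: 28, 31, 30, 31, 30, 31 days — not constant. Every event is on the 12th of the month.
Pattern: the 12th of each month.
September 2015: Sat Sep 12 2015.
October 2015: Mon Oct 12 2015.
November 2015: Thu Nov 12 2015.

Sat Sep 12 2015, Mon Oct 12 2015, Thu Nov 12 2015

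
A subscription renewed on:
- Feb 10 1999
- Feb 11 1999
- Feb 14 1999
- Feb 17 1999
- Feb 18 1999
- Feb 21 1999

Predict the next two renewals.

Feb 24 1999, Feb 25 1999

Gaps: 1, 3, 3, 1, 3 days — not constant, but cyclic with period 3.
The events fall on every Wednesday, Thursday and Sunday.
Next Wednesday: Feb 24 1999.
The following Thursday is Feb 25 1999.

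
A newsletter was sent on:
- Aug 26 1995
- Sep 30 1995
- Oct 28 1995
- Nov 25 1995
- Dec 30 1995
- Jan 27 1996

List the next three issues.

Every date is a Saturday; gaps 35, 28, 28, 35, 28 days.
Each is the last Saturday of its month (at least one falls on the 29th or later, ruling out '4th Saturday').
Last Saturday of February 1996: Feb 24 1996.
March 1996 ends with Saturday Mar 30 1996.
April 1996 ends with Saturday Apr 27 1996.

Feb 24 1996, Mar 30 1996, Apr 27 1996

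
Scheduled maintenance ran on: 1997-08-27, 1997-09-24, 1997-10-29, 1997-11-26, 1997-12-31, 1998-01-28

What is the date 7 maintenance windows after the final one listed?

1998-08-26

These are Wednesdays with 28, 35, 28, 35, 28-day gaps.
Each is the final Wednesday of its month — 1997-10-29 is past the 28th, so '4th Wednesday' doesn't fit.
February 1998 ends with Wednesday 1998-02-25.
March 1998 ends with Wednesday 1998-03-25.
Last Wednesday of April 1998: 1998-04-29.
May 1998 ends with Wednesday 1998-05-27.
Last Wednesday of June 1998: 1998-06-24.
July 1998 ends with Wednesday 1998-07-29.
Last Wednesday of August 1998: 1998-08-26.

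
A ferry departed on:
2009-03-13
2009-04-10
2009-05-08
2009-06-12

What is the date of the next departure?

2009-07-10

All dates are Fridays, 28, 28, 35 days apart.
Specifically, the 2nd Friday of each month.
July 2009 — 2nd Friday is 2009-07-10.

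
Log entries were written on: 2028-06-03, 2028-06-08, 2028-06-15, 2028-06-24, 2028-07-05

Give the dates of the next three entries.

2028-07-18, 2028-08-02, 2028-08-19

Intervals are 5, 7, 9, 11 days — an arithmetic progression with common difference 2.
Next gap: 13 days. 2028-07-05 + 13 days = 2028-07-18.
Next gap: 15 days. 2028-07-18 + 15 days = 2028-08-02.
Next gap: 17 days. 2028-08-02 + 17 days = 2028-08-19.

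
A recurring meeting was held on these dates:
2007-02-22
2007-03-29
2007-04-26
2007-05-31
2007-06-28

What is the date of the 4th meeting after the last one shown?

2007-10-25

All Thursdays; the gaps (35, 28, 35, 28) vary with month length.
This is the last Thursday of each month.
Last Thursday of July 2007: 2007-07-26.
Last Thursday of August 2007: 2007-08-30.
September 2007 ends with Thursday 2007-09-27.
Last Thursday of October 2007: 2007-10-25.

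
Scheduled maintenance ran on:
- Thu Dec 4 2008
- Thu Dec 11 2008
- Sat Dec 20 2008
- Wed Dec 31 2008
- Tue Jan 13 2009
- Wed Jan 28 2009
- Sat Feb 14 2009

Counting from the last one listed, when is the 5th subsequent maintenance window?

The spacing grows by 2 each time: 7, 9, 11, 13, 15, 17 days.
Next gap: 19 days. Sat Feb 14 2009 + 19 days = Thu Mar 5 2009.
Next gap: 21 days. Thu Mar 5 2009 + 21 days = Thu Mar 26 2009.
Next gap: 23 days. Thu Mar 26 2009 + 23 days = Sat Apr 18 2009.
Next gap: 25 days. Sat Apr 18 2009 + 25 days = Wed May 13 2009.
Next gap: 27 days. Wed May 13 2009 + 27 days = Tue Jun 9 2009.

Tue Jun 9 2009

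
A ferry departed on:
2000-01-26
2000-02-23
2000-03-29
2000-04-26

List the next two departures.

2000-05-31, 2000-06-28

All Wednesdays; the gaps (28, 35, 28) vary with month length.
This is the last Wednesday of each month.
Last Wednesday of May 2000: 2000-05-31.
Last Wednesday of June 2000: 2000-06-28.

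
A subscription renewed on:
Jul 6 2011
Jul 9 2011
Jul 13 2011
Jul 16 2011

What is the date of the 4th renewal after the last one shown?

Jul 30 2011

The gap pattern 3, 4, 3 repeats every 2 events.
These are the Wednesdays and Saturdays of each week.
Next Wednesday: Jul 20 2011.
The following Saturday is Jul 23 2011.
Next Wednesday: Jul 27 2011.
Next Saturday: Jul 30 2011.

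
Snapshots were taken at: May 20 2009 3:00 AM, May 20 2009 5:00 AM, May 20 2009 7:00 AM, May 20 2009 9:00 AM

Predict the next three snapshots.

May 20 2009 11:00 AM, May 20 2009 1:00 PM, May 20 2009 3:00 PM

The interval is a steady 2 hours (2, 2, 2).
May 20 2009 9:00 AM + 2 h = May 20 2009 11:00 AM.
May 20 2009 11:00 AM + 2 h = May 20 2009 1:00 PM.
May 20 2009 1:00 PM + 2 h = May 20 2009 3:00 PM.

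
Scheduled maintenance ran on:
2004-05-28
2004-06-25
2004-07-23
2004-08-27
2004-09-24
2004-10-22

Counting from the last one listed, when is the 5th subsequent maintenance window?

2005-03-25

These are Fridays at 28- or 35-day spacing (28, 28, 35, 28, 28).
The pattern: 4th Friday of the month.
November 2004 — 4th Friday is 2004-11-26.
December 2004 — 4th Friday is 2004-12-24.
4th Friday of January 2005: 2005-01-28.
February 2005 — 4th Friday is 2005-02-25.
March 2005 — 4th Friday is 2005-03-25.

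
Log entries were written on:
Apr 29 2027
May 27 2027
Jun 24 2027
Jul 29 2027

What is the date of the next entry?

These are Thursdays with 28, 28, 35-day gaps.
Each is the final Thursday of its month — Apr 29 2027 is past the 28th, so '4th Thursday' doesn't fit.
Last Thursday of August 2027: Aug 26 2027.

Aug 26 2027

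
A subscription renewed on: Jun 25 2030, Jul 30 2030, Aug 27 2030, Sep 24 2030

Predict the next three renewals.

These are Tuesdays with 35, 28, 28-day gaps.
Each is the final Tuesday of its month — Jul 30 2030 is past the 28th, so '4th Tuesday' doesn't fit.
October 2030 ends with Tuesday Oct 29 2030.
Last Tuesday of November 2030: Nov 26 2030.
Last Tuesday of December 2030: Dec 31 2030.

Oct 29 2030, Nov 26 2030, Dec 31 2030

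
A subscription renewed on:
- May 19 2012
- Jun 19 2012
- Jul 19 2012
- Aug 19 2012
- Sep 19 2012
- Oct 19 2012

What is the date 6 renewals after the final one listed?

Each date is the 19th; the gaps (31, 30, 31, 31, 30) track the month lengths.
The rule is the 19th of each month.
Next: November 2012 → Nov 19 2012.
December 2012: Dec 19 2012.
January 2013: Jan 19 2013.
Next: February 2013 → Feb 19 2013.
March 2013: Mar 19 2013.
Next: April 2013 → Apr 19 2013.

Apr 19 2013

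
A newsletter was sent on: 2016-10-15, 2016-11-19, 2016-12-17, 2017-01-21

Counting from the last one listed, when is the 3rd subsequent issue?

2017-04-15

All dates are Saturdays, 35, 28, 35 days apart.
Specifically, the 3rd Saturday of each month.
3rd Saturday of February 2017: 2017-02-18.
3rd Saturday of March 2017: 2017-03-18.
3rd Saturday of April 2017: 2017-04-15.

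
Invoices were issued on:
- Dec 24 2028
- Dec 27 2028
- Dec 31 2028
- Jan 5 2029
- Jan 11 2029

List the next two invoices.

The spacing grows by 1 each time: 3, 4, 5, 6 days.
Next gap: 7 days. Jan 11 2029 + 7 days = Jan 18 2029.
Next gap: 8 days. Jan 18 2029 + 8 days = Jan 26 2029.

Jan 18 2029, Jan 26 2029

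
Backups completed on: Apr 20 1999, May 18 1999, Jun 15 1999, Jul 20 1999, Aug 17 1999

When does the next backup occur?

Sep 21 1999

These are Tuesdays at 28- or 35-day spacing (28, 28, 35, 28).
The pattern: 3rd Tuesday of the month.
September 1999 — 3rd Tuesday is Sep 21 1999.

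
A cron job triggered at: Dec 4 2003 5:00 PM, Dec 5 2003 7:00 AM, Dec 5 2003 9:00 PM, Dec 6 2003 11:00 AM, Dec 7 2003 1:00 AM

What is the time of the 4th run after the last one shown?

Dec 9 2003 9:00 AM

Gaps: 14, 14, 14, 14 hours — each event is 14 hours after the previous one.
Dec 7 2003 1:00 AM + 14 h = Dec 7 2003 3:00 PM.
Dec 7 2003 3:00 PM + 14 h = Dec 8 2003 5:00 AM.
Dec 8 2003 5:00 AM + 14 h = Dec 8 2003 7:00 PM.
Dec 8 2003 7:00 PM + 14 h = Dec 9 2003 9:00 AM.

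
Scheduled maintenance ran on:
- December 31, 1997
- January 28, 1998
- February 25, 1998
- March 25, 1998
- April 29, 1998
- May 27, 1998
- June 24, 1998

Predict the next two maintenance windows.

All Wednesdays; the gaps (28, 28, 28, 35, 28, 28) vary with month length.
This is the last Wednesday of each month.
Last Wednesday of July 1998: July 29, 1998.
Last Wednesday of August 1998: August 26, 1998.

July 29, 1998; August 26, 1998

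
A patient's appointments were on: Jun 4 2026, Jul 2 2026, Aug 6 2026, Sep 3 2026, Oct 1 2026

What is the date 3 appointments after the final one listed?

Jan 7 2027

These are Thursdays at 28- or 35-day spacing (28, 35, 28, 28).
The pattern: 1st Thursday of the month.
November 2026 — 1st Thursday is Nov 5 2026.
1st Thursday of December 2026: Dec 3 2026.
1st Thursday of January 2027: Jan 7 2027.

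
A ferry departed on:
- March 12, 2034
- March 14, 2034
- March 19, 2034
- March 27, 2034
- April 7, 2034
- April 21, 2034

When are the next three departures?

May 8, 2034; May 28, 2034; June 20, 2034

Intervals are 2, 5, 8, 11, 14 days — an arithmetic progression with common difference 3.
Next gap: 17 days. April 21, 2034 + 17 days = May 8, 2034.
Next gap: 20 days. May 8, 2034 + 20 days = May 28, 2034.
Next gap: 23 days. May 28, 2034 + 23 days = June 20, 2034.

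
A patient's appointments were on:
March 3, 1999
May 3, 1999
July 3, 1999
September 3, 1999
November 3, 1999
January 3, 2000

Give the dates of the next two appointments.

March 3, 2000; May 3, 2000

Each date is the 3rd; the gaps (61, 61, 62, 61, 61) track the month lengths.
The rule is the 3rd of every 2 months.
March 2000: March 3, 2000.
Next: May 2000 → May 3, 2000.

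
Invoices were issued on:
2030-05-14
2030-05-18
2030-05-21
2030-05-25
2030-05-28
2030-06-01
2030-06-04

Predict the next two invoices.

Every event lands on a Tuesday or Saturday (gaps cycle 4, 3, 4, 3, 4, 3).
So the schedule is: every Tuesday and Saturday.
The following Saturday is 2030-06-08.
Next Tuesday: 2030-06-11.

2030-06-08, 2030-06-11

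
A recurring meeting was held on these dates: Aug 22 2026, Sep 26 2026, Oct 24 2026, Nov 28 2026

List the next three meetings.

Dec 26 2026, Jan 23 2027, Feb 27 2027

Gaps: 35, 28, 35 days — a mix of 28 and 35. Every date is a Saturday.
Each is the 4th Saturday of its month.
December 2026 — 4th Saturday is Dec 26 2026.
4th Saturday of January 2027: Jan 23 2027.
February 2027 — 4th Saturday is Feb 27 2027.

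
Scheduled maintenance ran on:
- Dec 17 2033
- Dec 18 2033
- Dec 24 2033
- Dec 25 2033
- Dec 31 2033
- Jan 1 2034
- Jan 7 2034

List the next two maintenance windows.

Jan 8 2034, Jan 14 2034

Gaps: 1, 6, 1, 6, 1, 6 days — not constant, but cyclic with period 2.
The events fall on every Saturday and Sunday.
Next Sunday: Jan 8 2034.
The following Saturday is Jan 14 2034.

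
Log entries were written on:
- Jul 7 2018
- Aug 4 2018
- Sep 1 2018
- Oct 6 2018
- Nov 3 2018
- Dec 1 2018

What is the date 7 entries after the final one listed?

Gaps: 28, 28, 35, 28, 28 days — a mix of 28 and 35. Every date is a Saturday.
Each is the 1st Saturday of its month.
January 2019 — 1st Saturday is Jan 5 2019.
February 2019 — 1st Saturday is Feb 2 2019.
March 2019 — 1st Saturday is Mar 2 2019.
April 2019 — 1st Saturday is Apr 6 2019.
1st Saturday of May 2019: May 4 2019.
June 2019 — 1st Saturday is Jun 1 2019.
1st Saturday of July 2019: Jul 6 2019.

Jul 6 2019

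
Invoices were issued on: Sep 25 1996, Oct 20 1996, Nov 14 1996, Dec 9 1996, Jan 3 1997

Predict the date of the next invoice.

Jan 28 1997

Every event comes 25 days after the last (25, 25, 25, 25).
Jan 3 1997 + 25 days = Jan 28 1997.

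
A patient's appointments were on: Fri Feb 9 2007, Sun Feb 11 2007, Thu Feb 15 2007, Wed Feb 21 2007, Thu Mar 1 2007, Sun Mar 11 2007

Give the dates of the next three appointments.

Fri Mar 23 2007, Fri Apr 6 2007, Sun Apr 22 2007

Gaps: 2, 4, 6, 8, 10 days — each gap is 2 larger than the previous one.
Next gap: 12 days. Sun Mar 11 2007 + 12 days = Fri Mar 23 2007.
Next gap: 14 days. Fri Mar 23 2007 + 14 days = Fri Apr 6 2007.
Next gap: 16 days. Fri Apr 6 2007 + 16 days = Sun Apr 22 2007.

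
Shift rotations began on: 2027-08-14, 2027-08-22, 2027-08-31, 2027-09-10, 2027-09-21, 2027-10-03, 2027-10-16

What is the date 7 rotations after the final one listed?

2028-02-12

Intervals are 8, 9, 10, 11, 12, 13 days — an arithmetic progression with common difference 1.
Next gap: 14 days. 2027-10-16 + 14 days = 2027-10-30.
Next gap: 15 days. 2027-10-30 + 15 days = 2027-11-14.
Next gap: 16 days. 2027-11-14 + 16 days = 2027-11-30.
Next gap: 17 days. 2027-11-30 + 17 days = 2027-12-17.
Next gap: 18 days. 2027-12-17 + 18 days = 2028-01-04.
Next gap: 19 days. 2028-01-04 + 19 days = 2028-01-23.
Next gap: 20 days. 2028-01-23 + 20 days = 2028-02-12.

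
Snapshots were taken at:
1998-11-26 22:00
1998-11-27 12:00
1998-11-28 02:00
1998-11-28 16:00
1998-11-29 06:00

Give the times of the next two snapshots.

Gaps: 14, 14, 14, 14 hours — each event is 14 hours after the previous one.
1998-11-29 06:00 + 14 h = 1998-11-29 20:00.
1998-11-29 20:00 + 14 h = 1998-11-30 10:00.

1998-11-29 20:00, 1998-11-30 10:00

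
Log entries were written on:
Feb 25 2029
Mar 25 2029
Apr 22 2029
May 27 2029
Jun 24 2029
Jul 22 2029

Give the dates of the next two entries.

Gaps: 28, 28, 35, 28, 28 days — a mix of 28 and 35. Every date is a Sunday.
Each is the 4th Sunday of its month.
4th Sunday of August 2029: Aug 26 2029.
4th Sunday of September 2029: Sep 23 2029.

Aug 26 2029, Sep 23 2029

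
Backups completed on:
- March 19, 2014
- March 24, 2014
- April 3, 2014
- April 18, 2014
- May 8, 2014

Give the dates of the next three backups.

Gaps: 5, 10, 15, 20 days — each gap is 5 larger than the previous one.
Next gap: 25 days. May 8, 2014 + 25 days = June 2, 2014.
Next gap: 30 days. June 2, 2014 + 30 days = July 2, 2014.
Next gap: 35 days. July 2, 2014 + 35 days = August 6, 2014.

June 2, 2014; July 2, 2014; August 6, 2014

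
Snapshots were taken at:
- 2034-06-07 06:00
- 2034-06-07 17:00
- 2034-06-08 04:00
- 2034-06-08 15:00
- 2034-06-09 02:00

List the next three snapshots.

2034-06-09 13:00, 2034-06-10 00:00, 2034-06-10 11:00

Spacing: 11, 11, 11, 11 h — constant 11 h.
2034-06-09 02:00 + 11 h = 2034-06-09 13:00.
2034-06-09 13:00 + 11 h = 2034-06-10 00:00.
2034-06-10 00:00 + 11 h = 2034-06-10 11:00.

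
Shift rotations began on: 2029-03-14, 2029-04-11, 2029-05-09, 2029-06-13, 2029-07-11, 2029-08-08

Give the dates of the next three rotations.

All dates are Wednesdays, 28, 28, 35, 28, 28 days apart.
Specifically, the 2nd Wednesday of each month.
September 2029 — 2nd Wednesday is 2029-09-12.
2nd Wednesday of October 2029: 2029-10-10.
2nd Wednesday of November 2029: 2029-11-14.

2029-09-12, 2029-10-10, 2029-11-14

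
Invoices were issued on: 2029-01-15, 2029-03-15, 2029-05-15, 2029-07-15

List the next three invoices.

2029-09-15, 2029-11-15, 2030-01-15

Each date is the 15th; the gaps (59, 61, 61) track the month lengths.
The rule is the 15th of every 2 months.
Next: September 2029 → 2029-09-15.
November 2029: 2029-11-15.
Next: January 2030 → 2030-01-15.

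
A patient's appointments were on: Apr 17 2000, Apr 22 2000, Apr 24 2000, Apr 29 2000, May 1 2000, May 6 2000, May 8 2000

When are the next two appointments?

May 13 2000, May 15 2000

Every event lands on a Monday or Saturday (gaps cycle 5, 2, 5, 2, 5, 2).
So the schedule is: every Monday and Saturday.
Next Saturday: May 13 2000.
Next Monday: May 15 2000.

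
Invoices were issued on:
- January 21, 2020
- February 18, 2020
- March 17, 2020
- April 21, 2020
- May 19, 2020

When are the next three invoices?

June 16, 2020; July 21, 2020; August 18, 2020

All dates are Tuesdays, 28, 28, 35, 28 days apart.
Specifically, the 3rd Tuesday of each month.
June 2020 — 3rd Tuesday is June 16, 2020.
3rd Tuesday of July 2020: July 21, 2020.
3rd Tuesday of August 2020: August 18, 2020.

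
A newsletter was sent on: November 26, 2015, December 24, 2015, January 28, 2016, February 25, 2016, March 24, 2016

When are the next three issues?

April 28, 2016; May 26, 2016; June 23, 2016

All dates are Thursdays, 28, 35, 28, 28 days apart.
Specifically, the 4th Thursday of each month.
4th Thursday of April 2016: April 28, 2016.
4th Thursday of May 2016: May 26, 2016.
4th Thursday of June 2016: June 23, 2016.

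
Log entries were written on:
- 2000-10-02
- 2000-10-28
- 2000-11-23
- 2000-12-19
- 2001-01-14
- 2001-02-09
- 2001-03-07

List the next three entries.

2001-04-02, 2001-04-28, 2001-05-24

The spacing is 26, 26, 26, 26, 26, 26 days — always 26 days.
2001-03-07 + 26 days = 2001-04-02.
2001-04-02 + 26 days = 2001-04-28.
2001-04-28 + 26 days = 2001-05-24.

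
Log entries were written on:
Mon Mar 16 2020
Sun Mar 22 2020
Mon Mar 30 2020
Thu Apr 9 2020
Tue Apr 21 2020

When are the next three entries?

Gaps: 6, 8, 10, 12 days — each gap is 2 larger than the previous one.
Next gap: 14 days. Tue Apr 21 2020 + 14 days = Tue May 5 2020.
Next gap: 16 days. Tue May 5 2020 + 16 days = Thu May 21 2020.
Next gap: 18 days. Thu May 21 2020 + 18 days = Mon Jun 8 2020.

Tue May 5 2020, Thu May 21 2020, Mon Jun 8 2020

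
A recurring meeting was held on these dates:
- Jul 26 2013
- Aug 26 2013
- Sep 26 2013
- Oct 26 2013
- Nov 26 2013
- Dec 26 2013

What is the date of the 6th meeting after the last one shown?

Each date is the 26th; the gaps (31, 31, 30, 31, 30) track the month lengths.
The rule is the 26th of each month.
Next: January 2014 → Jan 26 2014.
February 2014: Feb 26 2014.
March 2014: Mar 26 2014.
April 2014: Apr 26 2014.
Next: May 2014 → May 26 2014.
Next: June 2014 → Jun 26 2014.

Jun 26 2014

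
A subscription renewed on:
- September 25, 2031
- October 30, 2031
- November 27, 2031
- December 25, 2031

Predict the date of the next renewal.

All Thursdays; the gaps (35, 28, 28) vary with month length.
This is the last Thursday of each month.
January 2032 ends with Thursday January 29, 2032.

January 29, 2032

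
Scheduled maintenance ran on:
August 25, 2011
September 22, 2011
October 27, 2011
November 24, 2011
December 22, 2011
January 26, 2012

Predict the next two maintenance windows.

These are Thursdays at 28- or 35-day spacing (28, 35, 28, 28, 35).
The pattern: 4th Thursday of the month.
February 2012 — 4th Thursday is February 23, 2012.
4th Thursday of March 2012: March 22, 2012.

February 23, 2012; March 22, 2012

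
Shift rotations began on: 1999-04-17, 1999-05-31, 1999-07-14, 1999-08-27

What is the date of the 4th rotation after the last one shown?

2000-02-19

The spacing is 44, 44, 44 days — always 44 days.
1999-08-27 + 44 days = 1999-10-10.
1999-10-10 + 44 days = 1999-11-23.
1999-11-23 + 44 days = 2000-01-06.
2000-01-06 + 44 days = 2000-02-19.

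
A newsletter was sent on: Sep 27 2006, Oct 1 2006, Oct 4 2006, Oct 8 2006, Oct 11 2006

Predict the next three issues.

Oct 15 2006, Oct 18 2006, Oct 22 2006

The gap pattern 4, 3, 4, 3 repeats every 2 events.
These are the Wednesdays and Sundays of each week.
Next Sunday: Oct 15 2006.
The following Wednesday is Oct 18 2006.
The following Sunday is Oct 22 2006.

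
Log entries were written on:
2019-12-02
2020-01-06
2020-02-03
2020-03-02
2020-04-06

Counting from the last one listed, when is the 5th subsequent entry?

2020-09-07

These are Mondays at 28- or 35-day spacing (35, 28, 28, 35).
The pattern: 1st Monday of the month.
May 2020 — 1st Monday is 2020-05-04.
June 2020 — 1st Monday is 2020-06-01.
1st Monday of July 2020: 2020-07-06.
1st Monday of August 2020: 2020-08-03.
September 2020 — 1st Monday is 2020-09-07.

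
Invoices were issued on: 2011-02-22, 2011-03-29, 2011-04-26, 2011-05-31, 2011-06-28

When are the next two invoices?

2011-07-26, 2011-08-30

Every date is a Tuesday; gaps 35, 28, 35, 28 days.
Each is the last Tuesday of its month (at least one falls on the 29th or later, ruling out '4th Tuesday').
Last Tuesday of July 2011: 2011-07-26.
August 2011 ends with Tuesday 2011-08-30.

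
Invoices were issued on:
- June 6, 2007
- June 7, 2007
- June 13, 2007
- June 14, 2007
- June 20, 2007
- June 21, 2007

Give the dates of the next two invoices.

Every event lands on a Wednesday or Thursday (gaps cycle 1, 6, 1, 6, 1).
So the schedule is: every Wednesday and Thursday.
Next Wednesday: June 27, 2007.
Next Thursday: June 28, 2007.

June 27, 2007; June 28, 2007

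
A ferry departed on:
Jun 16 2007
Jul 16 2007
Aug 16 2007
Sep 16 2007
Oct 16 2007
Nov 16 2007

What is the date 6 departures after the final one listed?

May 16 2008

The day-of-month is always 16 (30, 31, 31, 30, 31 days between events).
So this recurs on the 16th of each month.
Next: December 2007 → Dec 16 2007.
Next: January 2008 → Jan 16 2008.
February 2008: Feb 16 2008.
March 2008: Mar 16 2008.
Next: April 2008 → Apr 16 2008.
May 2008: May 16 2008.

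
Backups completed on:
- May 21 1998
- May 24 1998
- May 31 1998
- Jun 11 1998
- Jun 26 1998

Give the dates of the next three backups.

Gaps: 3, 7, 11, 15 days — each gap is 4 larger than the previous one.
Next gap: 19 days. Jun 26 1998 + 19 days = Jul 15 1998.
Next gap: 23 days. Jul 15 1998 + 23 days = Aug 7 1998.
Next gap: 27 days. Aug 7 1998 + 27 days = Sep 3 1998.

Jul 15 1998, Aug 7 1998, Sep 3 1998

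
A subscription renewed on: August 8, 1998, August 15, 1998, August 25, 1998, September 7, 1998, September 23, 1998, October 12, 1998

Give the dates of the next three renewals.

November 3, 1998; November 28, 1998; December 26, 1998

The spacing grows by 3 each time: 7, 10, 13, 16, 19 days.
Next gap: 22 days. October 12, 1998 + 22 days = November 3, 1998.
Next gap: 25 days. November 3, 1998 + 25 days = November 28, 1998.
Next gap: 28 days. November 28, 1998 + 28 days = December 26, 1998.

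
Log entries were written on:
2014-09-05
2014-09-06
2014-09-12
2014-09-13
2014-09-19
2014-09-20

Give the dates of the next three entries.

2014-09-26, 2014-09-27, 2014-10-03

Gaps: 1, 6, 1, 6, 1 days — not constant, but cyclic with period 2.
The events fall on every Friday and Saturday.
Next Friday: 2014-09-26.
Next Saturday: 2014-09-27.
The following Friday is 2014-10-03.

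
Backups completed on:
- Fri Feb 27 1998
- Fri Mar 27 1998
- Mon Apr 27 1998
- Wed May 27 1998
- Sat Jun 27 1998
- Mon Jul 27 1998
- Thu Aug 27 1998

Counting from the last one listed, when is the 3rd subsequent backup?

Fri Nov 27 1998

Each date is the 27th; the gaps (28, 31, 30, 31, 30, 31) track the month lengths.
The rule is the 27th of each month.
September 1998: Sun Sep 27 1998.
Next: October 1998 → Tue Oct 27 1998.
November 1998: Fri Nov 27 1998.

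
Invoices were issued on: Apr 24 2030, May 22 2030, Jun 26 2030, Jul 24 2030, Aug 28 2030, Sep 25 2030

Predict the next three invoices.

Gaps: 28, 35, 28, 35, 28 days — a mix of 28 and 35. Every date is a Wednesday.
Each is the 4th Wednesday of its month.
4th Wednesday of October 2030: Oct 23 2030.
November 2030 — 4th Wednesday is Nov 27 2030.
4th Wednesday of December 2030: Dec 25 2030.

Oct 23 2030, Nov 27 2030, Dec 25 2030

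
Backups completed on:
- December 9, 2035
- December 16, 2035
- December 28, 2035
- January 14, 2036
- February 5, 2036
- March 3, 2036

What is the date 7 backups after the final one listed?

Gaps: 7, 12, 17, 22, 27 days — each gap is 5 larger than the previous one.
Next gap: 32 days. March 3, 2036 + 32 days = April 4, 2036.
Next gap: 37 days. April 4, 2036 + 37 days = May 11, 2036.
Next gap: 42 days. May 11, 2036 + 42 days = June 22, 2036.
Next gap: 47 days. June 22, 2036 + 47 days = August 8, 2036.
Next gap: 52 days. August 8, 2036 + 52 days = September 29, 2036.
Next gap: 57 days. September 29, 2036 + 57 days = November 25, 2036.
Next gap: 62 days. November 25, 2036 + 62 days = January 26, 2037.

January 26, 2037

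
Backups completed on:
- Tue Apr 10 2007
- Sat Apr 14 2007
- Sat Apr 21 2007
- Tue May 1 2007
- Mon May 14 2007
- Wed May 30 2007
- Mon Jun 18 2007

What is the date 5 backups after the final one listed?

Mon Nov 5 2007

Gaps: 4, 7, 10, 13, 16, 19 days — each gap is 3 larger than the previous one.
Next gap: 22 days. Mon Jun 18 2007 + 22 days = Tue Jul 10 2007.
Next gap: 25 days. Tue Jul 10 2007 + 25 days = Sat Aug 4 2007.
Next gap: 28 days. Sat Aug 4 2007 + 28 days = Sat Sep 1 2007.
Next gap: 31 days. Sat Sep 1 2007 + 31 days = Tue Oct 2 2007.
Next gap: 34 days. Tue Oct 2 2007 + 34 days = Mon Nov 5 2007.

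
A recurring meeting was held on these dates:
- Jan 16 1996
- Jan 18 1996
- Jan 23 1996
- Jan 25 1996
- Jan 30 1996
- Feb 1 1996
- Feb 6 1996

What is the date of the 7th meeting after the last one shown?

Feb 29 1996

The gap pattern 2, 5, 2, 5, 2, 5 repeats every 2 events.
These are the Tuesdays and Thursdays of each week.
Next Thursday: Feb 8 1996.
Next Tuesday: Feb 13 1996.
The following Thursday is Feb 15 1996.
The following Tuesday is Feb 20 1996.
Next Thursday: Feb 22 1996.
Next Tuesday: Feb 27 1996.
Next Thursday: Feb 29 1996.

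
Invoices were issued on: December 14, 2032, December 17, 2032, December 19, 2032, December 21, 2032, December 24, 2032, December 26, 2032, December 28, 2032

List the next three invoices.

Gaps: 3, 2, 2, 3, 2, 2 days — not constant, but cyclic with period 3.
The events fall on every Tuesday, Friday and Sunday.
Next Friday: December 31, 2032.
The following Sunday is January 2, 2033.
The following Tuesday is January 4, 2033.

December 31, 2032; January 2, 2033; January 4, 2033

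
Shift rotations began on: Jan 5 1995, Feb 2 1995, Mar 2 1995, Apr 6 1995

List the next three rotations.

May 4 1995, Jun 1 1995, Jul 6 1995

These are Thursdays at 28- or 35-day spacing (28, 28, 35).
The pattern: 1st Thursday of the month.
May 1995 — 1st Thursday is May 4 1995.
June 1995 — 1st Thursday is Jun 1 1995.
1st Thursday of July 1995: Jul 6 1995.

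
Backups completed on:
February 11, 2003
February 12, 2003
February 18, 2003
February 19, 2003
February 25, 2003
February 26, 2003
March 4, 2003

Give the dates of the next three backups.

March 5, 2003; March 11, 2003; March 12, 2003

Every event lands on a Tuesday or Wednesday (gaps cycle 1, 6, 1, 6, 1, 6).
So the schedule is: every Tuesday and Wednesday.
The following Wednesday is March 5, 2003.
Next Tuesday: March 11, 2003.
The following Wednesday is March 12, 2003.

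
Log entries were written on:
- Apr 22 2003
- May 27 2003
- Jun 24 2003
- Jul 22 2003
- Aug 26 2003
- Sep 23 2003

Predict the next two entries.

Oct 28 2003, Nov 25 2003

All dates are Tuesdays, 35, 28, 28, 35, 28 days apart.
Specifically, the 4th Tuesday of each month.
October 2003 — 4th Tuesday is Oct 28 2003.
4th Tuesday of November 2003: Nov 25 2003.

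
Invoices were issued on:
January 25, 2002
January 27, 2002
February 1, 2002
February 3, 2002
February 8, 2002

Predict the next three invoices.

Every event lands on a Friday or Sunday (gaps cycle 2, 5, 2, 5).
So the schedule is: every Friday and Sunday.
The following Sunday is February 10, 2002.
The following Friday is February 15, 2002.
Next Sunday: February 17, 2002.

February 10, 2002; February 15, 2002; February 17, 2002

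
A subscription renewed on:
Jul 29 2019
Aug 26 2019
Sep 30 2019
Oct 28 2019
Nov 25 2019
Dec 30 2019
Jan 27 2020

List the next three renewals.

Feb 24 2020, Mar 30 2020, Apr 27 2020

All Mondays; the gaps (28, 35, 28, 28, 35, 28) vary with month length.
This is the last Monday of each month.
Last Monday of February 2020: Feb 24 2020.
Last Monday of March 2020: Mar 30 2020.
Last Monday of April 2020: Apr 27 2020.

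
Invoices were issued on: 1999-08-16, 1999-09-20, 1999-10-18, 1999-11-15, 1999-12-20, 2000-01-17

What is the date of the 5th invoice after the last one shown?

Gaps: 35, 28, 28, 35, 28 days — a mix of 28 and 35. Every date is a Monday.
Each is the 3rd Monday of its month.
February 2000 — 3rd Monday is 2000-02-21.
March 2000 — 3rd Monday is 2000-03-20.
3rd Monday of April 2000: 2000-04-17.
May 2000 — 3rd Monday is 2000-05-15.
3rd Monday of June 2000: 2000-06-19.

2000-06-19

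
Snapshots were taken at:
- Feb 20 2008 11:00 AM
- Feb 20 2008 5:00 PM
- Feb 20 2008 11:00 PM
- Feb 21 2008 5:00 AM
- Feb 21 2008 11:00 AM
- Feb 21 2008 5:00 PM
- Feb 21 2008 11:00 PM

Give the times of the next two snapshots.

Feb 22 2008 5:00 AM, Feb 22 2008 11:00 AM

Spacing: 6, 6, 6, 6, 6, 6 h — constant 6 h.
Feb 21 2008 11:00 PM + 6 h = Feb 22 2008 5:00 AM.
Feb 22 2008 5:00 AM + 6 h = Feb 22 2008 11:00 AM.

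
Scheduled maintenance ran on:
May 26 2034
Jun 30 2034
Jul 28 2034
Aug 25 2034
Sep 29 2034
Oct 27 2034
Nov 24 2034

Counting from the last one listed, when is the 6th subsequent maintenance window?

May 25 2035

All Fridays; the gaps (35, 28, 28, 35, 28, 28) vary with month length.
This is the last Friday of each month.
December 2034 ends with Friday Dec 29 2034.
Last Friday of January 2035: Jan 26 2035.
Last Friday of February 2035: Feb 23 2035.
Last Friday of March 2035: Mar 30 2035.
April 2035 ends with Friday Apr 27 2035.
Last Friday of May 2035: May 25 2035.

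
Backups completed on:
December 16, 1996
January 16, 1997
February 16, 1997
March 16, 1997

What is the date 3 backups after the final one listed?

The day-of-month is always 16 (31, 31, 28 days between events).
So this recurs on the 16th of each month.
April 1997: April 16, 1997.
May 1997: May 16, 1997.
June 1997: June 16, 1997.

June 16, 1997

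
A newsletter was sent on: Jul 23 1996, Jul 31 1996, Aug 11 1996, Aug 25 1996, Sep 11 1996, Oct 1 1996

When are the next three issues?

The spacing grows by 3 each time: 8, 11, 14, 17, 20 days.
Next gap: 23 days. Oct 1 1996 + 23 days = Oct 24 1996.
Next gap: 26 days. Oct 24 1996 + 26 days = Nov 19 1996.
Next gap: 29 days. Nov 19 1996 + 29 days = Dec 18 1996.

Oct 24 1996, Nov 19 1996, Dec 18 1996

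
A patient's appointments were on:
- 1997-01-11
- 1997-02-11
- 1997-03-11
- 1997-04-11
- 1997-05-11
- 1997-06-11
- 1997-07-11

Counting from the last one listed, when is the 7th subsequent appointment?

1998-02-11

The day-of-month is always 11 (31, 28, 31, 30, 31, 30 days between events).
So this recurs on the 11th of each month.
Next: August 1997 → 1997-08-11.
September 1997: 1997-09-11.
Next: October 1997 → 1997-10-11.
Next: November 1997 → 1997-11-11.
Next: December 1997 → 1997-12-11.
Next: January 1998 → 1998-01-11.
February 1998: 1998-02-11.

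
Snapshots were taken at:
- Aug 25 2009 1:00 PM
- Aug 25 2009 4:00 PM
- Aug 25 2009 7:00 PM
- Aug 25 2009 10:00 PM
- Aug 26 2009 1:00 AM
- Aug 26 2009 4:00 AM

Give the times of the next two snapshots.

Aug 26 2009 7:00 AM, Aug 26 2009 10:00 AM

The interval is a steady 3 hours (3, 3, 3, 3, 3).
Aug 26 2009 4:00 AM + 3 h = Aug 26 2009 7:00 AM.
Aug 26 2009 7:00 AM + 3 h = Aug 26 2009 10:00 AM.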